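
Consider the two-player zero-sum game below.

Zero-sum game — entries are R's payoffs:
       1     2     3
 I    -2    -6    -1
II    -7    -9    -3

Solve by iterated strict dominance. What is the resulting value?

Column 3 is strictly dominated by 1 for C (-2<-1, -7<-3); eliminate 3.
Row II is strictly dominated by row I (-2>-7, -6>-9); eliminate II.
Column 1 is strictly dominated by 2 for C (-6<-2); eliminate 1.
Only (I, 2) remains, with payoff -6.

-6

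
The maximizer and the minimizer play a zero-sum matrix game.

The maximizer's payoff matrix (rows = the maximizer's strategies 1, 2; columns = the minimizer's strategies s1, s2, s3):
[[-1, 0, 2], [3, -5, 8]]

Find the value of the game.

-5/9

Column s3 is strictly dominated by s1 for the minimizer (it gives the maximizer more in every row).
The remaining 2×2 game on (1, 2) × (s1, s2) has no saddle point. Let the maximizer play 1 with probability p; indifference gives −p + 3(1−p) = −5(1−p), so p = 8/9.
Similarly the minimizer's optimal q on s1 is 5/9, and the value is -1·(5/9) + (0)·(4/9) = -5/9.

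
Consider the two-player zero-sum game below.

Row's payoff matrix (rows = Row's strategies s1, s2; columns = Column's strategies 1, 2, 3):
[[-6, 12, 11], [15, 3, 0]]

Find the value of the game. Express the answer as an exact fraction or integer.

Column 2 is strictly dominated by 3 for Column (it gives Row more in every row).
The remaining 2×2 game on (s1, s2) × (1, 3) has no saddle point. Let Row play s1 with probability p; indifference gives −6p + 15(1−p) = 11p, so p = 15/32.
Similarly Column's optimal q on 1 is 11/32, and the value is -6·(11/32) + (11)·(21/32) = 165/32.

165/32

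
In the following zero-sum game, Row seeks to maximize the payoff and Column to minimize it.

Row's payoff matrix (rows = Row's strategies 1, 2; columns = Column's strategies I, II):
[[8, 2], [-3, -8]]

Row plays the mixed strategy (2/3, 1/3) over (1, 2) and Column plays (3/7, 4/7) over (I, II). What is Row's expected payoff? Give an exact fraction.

Against (3/7, 4/7), each row's expected payoff is 1: 32/7; 2: -41/7.
Taking the (2/3, 1/3)-weighted average: (2/3)·(32/7) + (1/3)·(-41/7) = 23/21.

23/21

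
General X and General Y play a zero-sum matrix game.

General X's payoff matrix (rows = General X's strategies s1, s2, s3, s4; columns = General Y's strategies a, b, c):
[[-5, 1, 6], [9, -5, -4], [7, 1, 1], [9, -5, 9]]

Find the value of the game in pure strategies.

Row minima: -5, -5, 1, -5 → General X's maximin is 1.
Column maxima: 9, 1, 9 → General Y's minimax is 1.
They coincide at (s3, b), so the value is 1.

1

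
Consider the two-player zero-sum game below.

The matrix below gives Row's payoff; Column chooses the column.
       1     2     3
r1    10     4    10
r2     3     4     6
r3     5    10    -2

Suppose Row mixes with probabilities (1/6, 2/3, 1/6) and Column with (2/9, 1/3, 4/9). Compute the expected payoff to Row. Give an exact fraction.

136/27

Against (2/9, 1/3, 4/9), each row's expected payoff is r1: 8; r2: 14/3; r3: 32/9.
Taking the (1/6, 2/3, 1/6)-weighted average: (1/6)·(8) + (2/3)·(14/3) + (1/6)·(32/9) = 136/27.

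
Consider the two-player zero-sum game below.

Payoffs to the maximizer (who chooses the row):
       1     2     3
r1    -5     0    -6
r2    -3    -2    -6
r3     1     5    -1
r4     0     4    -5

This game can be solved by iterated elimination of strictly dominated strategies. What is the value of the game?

-1

Column 1 is strictly dominated by 3 for the minimizer (-6<-5, -6<-3, -1<1, -5<0); eliminate 1.
Column 2 is strictly dominated by 3 for the minimizer (-6<0, -6<-2, -1<5, -5<4); eliminate 2.
Row r4 is strictly dominated by row r3 (-1>-5); eliminate r4.
Row r2 is strictly dominated by row r3 (-1>-6); eliminate r2.
Row r1 is strictly dominated by row r3 (-1>-6); eliminate r1.
Only (r3, 3) remains, with payoff -1.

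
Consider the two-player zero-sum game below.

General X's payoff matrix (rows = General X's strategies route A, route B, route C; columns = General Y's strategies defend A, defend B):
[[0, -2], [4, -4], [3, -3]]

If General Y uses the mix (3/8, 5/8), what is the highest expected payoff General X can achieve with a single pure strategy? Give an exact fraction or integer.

-3/4

route A: (0)·(3/8) + (-2)·(5/8) = -5/4.
route B: (4)·(3/8) + (-4)·(5/8) = -1.
route C: (3)·(3/8) + (-3)·(5/8) = -3/4.
The best pure response is route C with expected payoff -3/4.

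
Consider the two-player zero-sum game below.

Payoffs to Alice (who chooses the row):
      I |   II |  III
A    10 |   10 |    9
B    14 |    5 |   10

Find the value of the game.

55/6

Column I is strictly dominated by III for Bob (it gives Alice more in every row).
The remaining 2×2 game on (A, B) × (II, III) has no saddle point. Let Alice play A with probability p; indifference gives 10p + 5(1−p) = 9p + 10(1−p), so p = 5/6.
Similarly Bob's optimal q on II is 1/6, and the value is 10·(1/6) + (9)·(5/6) = 55/6.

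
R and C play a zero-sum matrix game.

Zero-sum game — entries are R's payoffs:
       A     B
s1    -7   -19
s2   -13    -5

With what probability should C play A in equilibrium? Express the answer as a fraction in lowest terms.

Row minima are -19 and -13, so R's maximin is -13; column maxima are -7 and -5, so C's minimax is -7. These differ, so the equilibrium is in mixed strategies.
Let C play A with probability q. R is indifferent when −7q − 19(1−q) = −13q − 5(1−q), giving q = 7/10.

7/10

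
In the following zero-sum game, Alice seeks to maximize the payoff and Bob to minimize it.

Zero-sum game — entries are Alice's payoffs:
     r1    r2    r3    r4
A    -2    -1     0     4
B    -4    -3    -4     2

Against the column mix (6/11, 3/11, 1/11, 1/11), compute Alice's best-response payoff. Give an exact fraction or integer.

A: (-2)·(6/11) + (-1)·(3/11) + (0)·(1/11) + (4)·(1/11) = -1.
B: (-4)·(6/11) + (-3)·(3/11) + (-4)·(1/11) + (2)·(1/11) = -35/11.
The best pure response is A with expected payoff -1.

-1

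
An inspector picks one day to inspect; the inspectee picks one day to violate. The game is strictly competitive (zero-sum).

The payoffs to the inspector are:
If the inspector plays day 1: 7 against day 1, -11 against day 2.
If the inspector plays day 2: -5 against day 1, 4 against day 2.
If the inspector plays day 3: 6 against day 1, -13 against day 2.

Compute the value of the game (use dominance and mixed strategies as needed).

Row day 3 is strictly dominated by row day 1, so the inspector never plays it.
The remaining 2×2 game on (day 1, day 2) × (day 1, day 2) has no saddle point. Let the inspector play day 1 with probability p; indifference gives 7p − 5(1−p) = −11p + 4(1−p), so p = 1/3.
Similarly the inspectee's optimal q on day 1 is 5/9, and the value is 7·(5/9) + (-11)·(4/9) = -1.

-1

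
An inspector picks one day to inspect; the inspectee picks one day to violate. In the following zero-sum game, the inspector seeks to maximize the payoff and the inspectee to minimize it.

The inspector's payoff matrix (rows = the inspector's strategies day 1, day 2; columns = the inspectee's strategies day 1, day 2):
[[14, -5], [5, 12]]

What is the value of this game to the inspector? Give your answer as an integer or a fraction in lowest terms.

Row minima are -5 and 5, so the inspector's maximin is 5; column maxima are 14 and 12, so the inspectee's minimax is 12. These differ, so the equilibrium is in mixed strategies.
Let the inspector play day 1 with probability p. The inspectee is indifferent when 14p + 5(1−p) = −5p + 12(1−p), giving p = 7/26.
Let the inspectee play day 1 with probability q. The inspector is indifferent when 14q − 5(1−q) = 5q + 12(1−q), giving q = 17/26.
The value is 14·(17/26) + (-5)·(9/26) = 193/26.

193/26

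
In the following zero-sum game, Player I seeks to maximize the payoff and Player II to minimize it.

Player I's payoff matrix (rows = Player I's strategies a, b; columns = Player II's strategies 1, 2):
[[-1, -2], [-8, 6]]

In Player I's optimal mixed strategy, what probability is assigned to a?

Row minima are -2 and -8, so Player I's maximin is -2; column maxima are -1 and 6, so Player II's minimax is -1. These differ, so the equilibrium is in mixed strategies.
Let Player I play a with probability p. Player II is indifferent when −p − 8(1−p) = −2p + 6(1−p), giving p = 14/15.

14/15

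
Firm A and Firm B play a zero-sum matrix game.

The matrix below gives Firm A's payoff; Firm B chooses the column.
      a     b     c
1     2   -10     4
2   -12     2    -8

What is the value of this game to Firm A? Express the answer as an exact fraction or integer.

Column c is strictly dominated by a for Firm B (it gives Firm A more in every row).
The remaining 2×2 game on (1, 2) × (a, b) has no saddle point. Let Firm A play 1 with probability p; indifference gives 2p − 12(1−p) = −10p + 2(1−p), so p = 7/13.
Similarly Firm B's optimal q on a is 6/13, and the value is 2·(6/13) + (-10)·(7/13) = -58/13.

-58/13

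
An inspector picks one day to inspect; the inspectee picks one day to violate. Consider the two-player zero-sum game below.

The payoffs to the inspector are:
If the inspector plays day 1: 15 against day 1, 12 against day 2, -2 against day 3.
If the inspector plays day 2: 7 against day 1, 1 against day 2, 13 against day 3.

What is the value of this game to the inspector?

Column day 1 is strictly dominated by day 2 for the inspectee (it gives the inspector more in every row).
The remaining 2×2 game on (day 1, day 2) × (day 2, day 3) has no saddle point. Let the inspector play day 1 with probability p; indifference gives 12p + (1−p) = −2p + 13(1−p), so p = 6/13.
Similarly the inspectee's optimal q on day 2 is 15/26, and the value is 12·(15/26) + (-2)·(11/26) = 79/13.

79/13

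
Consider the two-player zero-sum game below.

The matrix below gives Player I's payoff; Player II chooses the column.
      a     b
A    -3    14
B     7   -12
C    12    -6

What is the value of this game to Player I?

30/7

Row B is strictly dominated by row C, so Player I never plays it.
The remaining 2×2 game on (A, C) × (a, b) has no saddle point. Let Player I play A with probability p; indifference gives −3p + 12(1−p) = 14p − 6(1−p), so p = 18/35.
Similarly Player II's optimal q on a is 4/7, and the value is -3·(4/7) + (14)·(3/7) = 30/7.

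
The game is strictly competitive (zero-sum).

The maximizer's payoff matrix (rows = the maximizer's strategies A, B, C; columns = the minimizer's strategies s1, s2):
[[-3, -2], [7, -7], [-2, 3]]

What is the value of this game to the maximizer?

Row A is strictly dominated by row C, so the maximizer never plays it.
The remaining 2×2 game on (B, C) × (s1, s2) has no saddle point. Let the maximizer play B with probability p; indifference gives 7p − 2(1−p) = −7p + 3(1−p), so p = 5/19.
Similarly the minimizer's optimal q on s1 is 10/19, and the value is 7·(10/19) + (-7)·(9/19) = 7/19.

7/19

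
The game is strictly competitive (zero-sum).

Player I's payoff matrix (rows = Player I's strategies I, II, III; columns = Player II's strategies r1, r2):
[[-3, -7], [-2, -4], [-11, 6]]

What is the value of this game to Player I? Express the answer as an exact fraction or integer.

Row I is strictly dominated by row II, so Player I never plays it.
The remaining 2×2 game on (II, III) × (r1, r2) has no saddle point. Let Player I play II with probability p; indifference gives −2p − 11(1−p) = −4p + 6(1−p), so p = 17/19.
Similarly Player II's optimal q on r1 is 10/19, and the value is -2·(10/19) + (-4)·(9/19) = -56/19.

-56/19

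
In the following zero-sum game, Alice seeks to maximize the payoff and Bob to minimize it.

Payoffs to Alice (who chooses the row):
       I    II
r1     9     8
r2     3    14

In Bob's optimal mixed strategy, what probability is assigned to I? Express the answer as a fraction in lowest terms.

1/2

Row minima are 8 and 3, so Alice's maximin is 8; column maxima are 9 and 14, so Bob's minimax is 9. These differ, so the equilibrium is in mixed strategies.
Let Bob play I with probability q. Alice is indifferent when 9q + 8(1−q) = 3q + 14(1−q), giving q = 1/2.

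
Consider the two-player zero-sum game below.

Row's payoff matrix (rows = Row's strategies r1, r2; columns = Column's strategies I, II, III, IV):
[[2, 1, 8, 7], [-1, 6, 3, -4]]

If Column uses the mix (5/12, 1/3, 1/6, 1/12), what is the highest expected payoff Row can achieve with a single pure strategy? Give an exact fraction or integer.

r1: (2)·(5/12) + (1)·(1/3) + (8)·(1/6) + (7)·(1/12) = 37/12.
r2: (-1)·(5/12) + (6)·(1/3) + (3)·(1/6) + (-4)·(1/12) = 7/4.
The best pure response is r1 with expected payoff 37/12.

37/12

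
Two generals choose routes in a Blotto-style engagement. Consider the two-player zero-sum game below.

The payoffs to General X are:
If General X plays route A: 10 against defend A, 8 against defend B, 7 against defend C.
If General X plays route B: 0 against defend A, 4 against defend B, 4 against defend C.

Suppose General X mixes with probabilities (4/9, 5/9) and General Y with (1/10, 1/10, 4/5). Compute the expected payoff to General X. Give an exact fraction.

238/45

Against (1/10, 1/10, 4/5), each row's expected payoff is route A: 37/5; route B: 18/5.
Taking the (4/9, 5/9)-weighted average: (4/9)·(37/5) + (5/9)·(18/5) = 238/45.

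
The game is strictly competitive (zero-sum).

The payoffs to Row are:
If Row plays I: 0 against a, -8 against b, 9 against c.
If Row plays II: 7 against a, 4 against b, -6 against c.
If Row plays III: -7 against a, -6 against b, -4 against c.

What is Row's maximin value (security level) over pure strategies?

-6

The worst-case payoff for each row is I: -8, II: -6, III: -7.
The best of these is -6.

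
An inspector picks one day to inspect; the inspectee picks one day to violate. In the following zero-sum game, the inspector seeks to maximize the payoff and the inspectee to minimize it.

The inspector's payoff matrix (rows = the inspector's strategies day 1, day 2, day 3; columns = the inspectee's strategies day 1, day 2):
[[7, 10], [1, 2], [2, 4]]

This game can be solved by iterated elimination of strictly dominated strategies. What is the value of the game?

Column day 2 is strictly dominated by day 1 for the inspectee (7<10, 1<2, 2<4); eliminate day 2.
Row day 2 is strictly dominated by row day 1 (7>1); eliminate day 2.
Row day 3 is strictly dominated by row day 1 (7>2); eliminate day 3.
Only (day 1, day 1) remains, with payoff 7.

7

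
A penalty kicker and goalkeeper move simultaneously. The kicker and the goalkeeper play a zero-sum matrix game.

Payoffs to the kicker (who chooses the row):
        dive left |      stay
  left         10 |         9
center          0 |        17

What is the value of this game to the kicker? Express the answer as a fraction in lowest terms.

85/9

Row minima are 9 and 0, so the kicker's maximin is 9; column maxima are 10 and 17, so the goalkeeper's minimax is 10. These differ, so the equilibrium is in mixed strategies.
Let the kicker play left with probability p. The goalkeeper is indifferent when 10p = 9p + 17(1−p), giving p = 17/18.
Let the goalkeeper play dive left with probability q. The kicker is indifferent when 10q + 9(1−q) = 17(1−q), giving q = 4/9.
The value is 10·(4/9) + (9)·(5/9) = 85/9.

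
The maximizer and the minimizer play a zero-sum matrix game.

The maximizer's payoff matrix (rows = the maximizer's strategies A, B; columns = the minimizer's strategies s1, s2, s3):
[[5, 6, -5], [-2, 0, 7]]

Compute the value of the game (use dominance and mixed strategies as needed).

25/19

Column s2 is strictly dominated by s1 for the minimizer (it gives the maximizer more in every row).
The remaining 2×2 game on (A, B) × (s1, s3) has no saddle point. Let the maximizer play A with probability p; indifference gives 5p − 2(1−p) = −5p + 7(1−p), so p = 9/19.
Similarly the minimizer's optimal q on s1 is 12/19, and the value is 5·(12/19) + (-5)·(7/19) = 25/19.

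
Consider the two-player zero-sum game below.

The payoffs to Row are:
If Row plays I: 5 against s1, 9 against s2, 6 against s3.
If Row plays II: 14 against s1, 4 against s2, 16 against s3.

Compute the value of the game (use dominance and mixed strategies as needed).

Column s3 is strictly dominated by s1 for Column (it gives Row more in every row).
The remaining 2×2 game on (I, II) × (s1, s2) has no saddle point. Let Row play I with probability p; indifference gives 5p + 14(1−p) = 9p + 4(1−p), so p = 5/7.
Similarly Column's optimal q on s1 is 5/14, and the value is 5·(5/14) + (9)·(9/14) = 53/7.

53/7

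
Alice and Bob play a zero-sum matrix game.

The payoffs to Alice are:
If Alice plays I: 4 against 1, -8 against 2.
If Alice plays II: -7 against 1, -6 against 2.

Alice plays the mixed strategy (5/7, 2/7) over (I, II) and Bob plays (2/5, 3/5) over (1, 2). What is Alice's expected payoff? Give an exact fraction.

Against (2/5, 3/5), each row's expected payoff is I: -16/5; II: -32/5.
Taking the (5/7, 2/7)-weighted average: (5/7)·(-16/5) + (2/7)·(-32/5) = -144/35.

-144/35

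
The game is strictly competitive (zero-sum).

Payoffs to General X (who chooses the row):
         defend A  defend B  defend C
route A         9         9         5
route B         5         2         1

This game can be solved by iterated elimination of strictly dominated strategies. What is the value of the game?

5

Row route B is strictly dominated by row route A (9>5, 9>2, 5>1); eliminate route B.
Column defend A is strictly dominated by defend C for General Y (5<9); eliminate defend A.
Column defend B is strictly dominated by defend C for General Y (5<9); eliminate defend B.
Only (route A, defend C) remains, with payoff 5.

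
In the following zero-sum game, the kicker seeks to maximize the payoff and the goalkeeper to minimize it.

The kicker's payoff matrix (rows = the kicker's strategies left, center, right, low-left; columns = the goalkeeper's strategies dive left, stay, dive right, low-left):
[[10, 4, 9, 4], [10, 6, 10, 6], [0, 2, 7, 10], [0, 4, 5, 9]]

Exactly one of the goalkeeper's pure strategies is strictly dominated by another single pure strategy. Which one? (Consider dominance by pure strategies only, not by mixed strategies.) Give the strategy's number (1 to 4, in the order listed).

3

The goalkeeper prefers columns that give the kicker less. Compare dive right with stay: 4 < 9, 6 < 10, 2 < 7, 4 < 5.
So stay strictly dominates dive right for the goalkeeper; dive right is strictly dominated.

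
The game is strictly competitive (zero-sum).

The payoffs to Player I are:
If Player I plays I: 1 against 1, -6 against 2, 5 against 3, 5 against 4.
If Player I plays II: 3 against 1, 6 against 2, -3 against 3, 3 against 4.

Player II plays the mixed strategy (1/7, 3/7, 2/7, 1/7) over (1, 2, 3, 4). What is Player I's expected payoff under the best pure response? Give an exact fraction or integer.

I: (1)·(1/7) + (-6)·(3/7) + (5)·(2/7) + (5)·(1/7) = -2/7.
II: (3)·(1/7) + (6)·(3/7) + (-3)·(2/7) + (3)·(1/7) = 18/7.
The best pure response is II with expected payoff 18/7.

18/7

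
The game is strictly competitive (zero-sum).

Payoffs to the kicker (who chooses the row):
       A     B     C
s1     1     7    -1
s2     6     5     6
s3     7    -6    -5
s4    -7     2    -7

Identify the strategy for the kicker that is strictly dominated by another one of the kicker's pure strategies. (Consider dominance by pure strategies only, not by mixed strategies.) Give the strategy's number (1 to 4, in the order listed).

Compare s4 with s1: 1 > -7, 7 > 2, -1 > -7.
So s1 strictly dominates s4 for the kicker; s4 is strictly dominated.

4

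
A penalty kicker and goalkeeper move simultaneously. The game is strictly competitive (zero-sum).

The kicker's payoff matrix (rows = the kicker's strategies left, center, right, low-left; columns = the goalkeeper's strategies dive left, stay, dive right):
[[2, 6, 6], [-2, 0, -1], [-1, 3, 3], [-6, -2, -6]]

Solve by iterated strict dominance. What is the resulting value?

2

Row low-left is strictly dominated by row left (2>-6, 6>-2, 6>-6); eliminate low-left.
Row right is strictly dominated by row left (2>-1, 6>3, 6>3); eliminate right.
Row center is strictly dominated by row left (2>-2, 6>0, 6>-1); eliminate center.
Column dive right is strictly dominated by dive left for the goalkeeper (2<6); eliminate dive right.
Column stay is strictly dominated by dive left for the goalkeeper (2<6); eliminate stay.
Only (left, dive left) remains, with payoff 2.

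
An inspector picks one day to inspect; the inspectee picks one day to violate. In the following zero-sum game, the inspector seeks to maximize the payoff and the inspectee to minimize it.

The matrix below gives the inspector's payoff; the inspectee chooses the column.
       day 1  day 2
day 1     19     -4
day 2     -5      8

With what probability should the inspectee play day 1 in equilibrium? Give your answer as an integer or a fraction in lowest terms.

1/3

Row minima are -4 and -5, so the inspector's maximin is -4; column maxima are 19 and 8, so the inspectee's minimax is 8. These differ, so the equilibrium is in mixed strategies.
Let the inspectee play day 1 with probability q. The inspector is indifferent when 19q − 4(1−q) = −5q + 8(1−q), giving q = 1/3.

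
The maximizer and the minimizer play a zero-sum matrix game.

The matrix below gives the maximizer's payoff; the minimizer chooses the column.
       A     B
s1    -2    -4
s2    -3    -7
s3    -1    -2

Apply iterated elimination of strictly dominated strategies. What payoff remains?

-2

Column A is strictly dominated by B for the minimizer (-4<-2, -7<-3, -2<-1); eliminate A.
Row s1 is strictly dominated by row s3 (-2>-4); eliminate s1.
Row s2 is strictly dominated by row s3 (-2>-7); eliminate s2.
Only (s3, B) remains, with payoff -2.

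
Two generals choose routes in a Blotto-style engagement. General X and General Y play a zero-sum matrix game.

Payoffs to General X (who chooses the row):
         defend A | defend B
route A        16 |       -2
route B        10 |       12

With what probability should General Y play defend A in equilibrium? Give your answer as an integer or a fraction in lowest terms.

Row minima are -2 and 10, so General X's maximin is 10; column maxima are 16 and 12, so General Y's minimax is 12. These differ, so the equilibrium is in mixed strategies.
Let General Y play defend A with probability q. General X is indifferent when 16q − 2(1−q) = 10q + 12(1−q), giving q = 7/10.

7/10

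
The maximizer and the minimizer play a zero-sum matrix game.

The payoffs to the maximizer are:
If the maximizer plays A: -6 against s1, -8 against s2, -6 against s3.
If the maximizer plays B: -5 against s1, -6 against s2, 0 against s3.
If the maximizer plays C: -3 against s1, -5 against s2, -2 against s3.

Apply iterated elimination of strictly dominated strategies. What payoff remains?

-5

Column s1 is strictly dominated by s2 for the minimizer (-8<-6, -6<-5, -5<-3); eliminate s1.
Row A is strictly dominated by row B (-6>-8, 0>-6); eliminate A.
Column s3 is strictly dominated by s2 for the minimizer (-6<0, -5<-2); eliminate s3.
Row B is strictly dominated by row C (-5>-6); eliminate B.
Only (C, s2) remains, with payoff -5.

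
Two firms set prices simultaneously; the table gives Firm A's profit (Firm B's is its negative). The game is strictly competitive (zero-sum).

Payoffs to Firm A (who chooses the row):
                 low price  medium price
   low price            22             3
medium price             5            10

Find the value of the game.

Row minima are 3 and 5, so Firm A's maximin is 5; column maxima are 22 and 10, so Firm B's minimax is 10. These differ, so the equilibrium is in mixed strategies.
Let Firm A play low price with probability p. Firm B is indifferent when 22p + 5(1−p) = 3p + 10(1−p), giving p = 5/24.
Let Firm B play low price with probability q. Firm A is indifferent when 22q + 3(1−q) = 5q + 10(1−q), giving q = 7/24.
The value is 22·(7/24) + (3)·(17/24) = 205/24.

205/24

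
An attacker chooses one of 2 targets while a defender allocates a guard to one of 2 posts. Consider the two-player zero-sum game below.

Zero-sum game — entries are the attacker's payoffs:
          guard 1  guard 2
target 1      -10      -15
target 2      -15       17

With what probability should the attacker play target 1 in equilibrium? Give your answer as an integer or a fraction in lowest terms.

32/37

Row minima are -15 and -15, so the attacker's maximin is -15; column maxima are -10 and 17, so the defender's minimax is -10. These differ, so the equilibrium is in mixed strategies.
Let the attacker play target 1 with probability p. The defender is indifferent when −10p − 15(1−p) = −15p + 17(1−p), giving p = 32/37.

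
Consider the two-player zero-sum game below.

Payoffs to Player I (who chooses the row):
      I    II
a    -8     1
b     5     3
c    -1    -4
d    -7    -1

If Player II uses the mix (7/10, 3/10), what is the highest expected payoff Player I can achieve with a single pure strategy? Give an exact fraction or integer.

22/5

a: (-8)·(7/10) + (1)·(3/10) = -53/10.
b: (5)·(7/10) + (3)·(3/10) = 22/5.
c: (-1)·(7/10) + (-4)·(3/10) = -19/10.
d: (-7)·(7/10) + (-1)·(3/10) = -26/5.
The best pure response is b with expected payoff 22/5.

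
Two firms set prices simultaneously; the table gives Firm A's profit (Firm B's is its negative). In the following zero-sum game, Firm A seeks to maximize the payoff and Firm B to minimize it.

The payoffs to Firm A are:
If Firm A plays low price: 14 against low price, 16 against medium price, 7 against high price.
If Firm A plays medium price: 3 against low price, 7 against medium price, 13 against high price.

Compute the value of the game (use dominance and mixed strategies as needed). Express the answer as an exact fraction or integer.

Column medium price is strictly dominated by low price for Firm B (it gives Firm A more in every row).
The remaining 2×2 game on (low price, medium price) × (low price, high price) has no saddle point. Let Firm A play low price with probability p; indifference gives 14p + 3(1−p) = 7p + 13(1−p), so p = 10/17.
Similarly Firm B's optimal q on low price is 6/17, and the value is 14·(6/17) + (7)·(11/17) = 161/17.

161/17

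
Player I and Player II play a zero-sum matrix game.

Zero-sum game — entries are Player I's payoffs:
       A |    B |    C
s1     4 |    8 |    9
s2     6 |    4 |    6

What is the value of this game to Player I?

Column C is strictly dominated by B for Player II (it gives Player I more in every row).
The remaining 2×2 game on (s1, s2) × (A, B) has no saddle point. Let Player I play s1 with probability p; indifference gives 4p + 6(1−p) = 8p + 4(1−p), so p = 1/3.
Similarly Player II's optimal q on A is 2/3, and the value is 4·(2/3) + (8)·(1/3) = 16/3.

16/3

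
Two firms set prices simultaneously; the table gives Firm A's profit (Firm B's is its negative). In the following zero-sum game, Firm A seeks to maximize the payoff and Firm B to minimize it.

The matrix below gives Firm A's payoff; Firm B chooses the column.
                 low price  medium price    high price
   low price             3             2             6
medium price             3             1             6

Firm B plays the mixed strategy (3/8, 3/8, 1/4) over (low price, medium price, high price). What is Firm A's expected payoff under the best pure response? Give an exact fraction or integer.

low price: (3)·(3/8) + (2)·(3/8) + (6)·(1/4) = 27/8.
medium price: (3)·(3/8) + (1)·(3/8) + (6)·(1/4) = 3.
The best pure response is low price with expected payoff 27/8.

27/8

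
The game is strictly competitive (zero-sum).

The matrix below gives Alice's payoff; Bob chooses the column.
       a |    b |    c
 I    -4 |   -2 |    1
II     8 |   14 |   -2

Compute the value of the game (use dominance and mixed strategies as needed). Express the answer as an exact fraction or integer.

0

Column b is strictly dominated by a for Bob (it gives Alice more in every row).
The remaining 2×2 game on (I, II) × (a, c) has no saddle point. Let Alice play I with probability p; indifference gives −4p + 8(1−p) = p − 2(1−p), so p = 2/3.
Similarly Bob's optimal q on a is 1/5, and the value is -4·(1/5) + (1)·(4/5) = 0.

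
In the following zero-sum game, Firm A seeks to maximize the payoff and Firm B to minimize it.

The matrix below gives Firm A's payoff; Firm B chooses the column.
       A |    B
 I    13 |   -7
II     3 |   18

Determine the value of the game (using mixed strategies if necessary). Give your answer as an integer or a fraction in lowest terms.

51/7

Row minima are -7 and 3, so Firm A's maximin is 3; column maxima are 13 and 18, so Firm B's minimax is 13. These differ, so the equilibrium is in mixed strategies.
Let Firm A play I with probability p. Firm B is indifferent when 13p + 3(1−p) = −7p + 18(1−p), giving p = 3/7.
Let Firm B play A with probability q. Firm A is indifferent when 13q − 7(1−q) = 3q + 18(1−q), giving q = 5/7.
The value is 13·(5/7) + (-7)·(2/7) = 51/7.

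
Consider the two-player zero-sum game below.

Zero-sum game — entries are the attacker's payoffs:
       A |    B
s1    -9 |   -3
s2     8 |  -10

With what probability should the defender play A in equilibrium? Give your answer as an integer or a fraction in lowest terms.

Row minima are -9 and -10, so the attacker's maximin is -9; column maxima are 8 and -3, so the defender's minimax is -3. These differ, so the equilibrium is in mixed strategies.
Let the defender play A with probability q. The attacker is indifferent when −9q − 3(1−q) = 8q − 10(1−q), giving q = 7/24.

7/24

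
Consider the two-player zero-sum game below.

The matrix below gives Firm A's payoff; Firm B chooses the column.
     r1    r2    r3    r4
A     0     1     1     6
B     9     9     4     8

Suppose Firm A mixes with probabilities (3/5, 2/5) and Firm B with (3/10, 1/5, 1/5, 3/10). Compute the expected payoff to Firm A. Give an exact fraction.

Against (3/10, 1/5, 1/5, 3/10), each row's expected payoff is A: 11/5; B: 77/10.
Taking the (3/5, 2/5)-weighted average: (3/5)·(11/5) + (2/5)·(77/10) = 22/5.

22/5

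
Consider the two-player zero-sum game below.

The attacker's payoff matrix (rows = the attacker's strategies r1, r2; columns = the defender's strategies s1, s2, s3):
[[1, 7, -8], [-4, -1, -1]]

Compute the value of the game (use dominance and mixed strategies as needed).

-11/4

Column s2 is strictly dominated by s1 for the defender (it gives the attacker more in every row).
The remaining 2×2 game on (r1, r2) × (s1, s3) has no saddle point. Let the attacker play r1 with probability p; indifference gives p − 4(1−p) = −8p − (1−p), so p = 1/4.
Similarly the defender's optimal q on s1 is 7/12, and the value is 1·(7/12) + (-8)·(5/12) = -11/4.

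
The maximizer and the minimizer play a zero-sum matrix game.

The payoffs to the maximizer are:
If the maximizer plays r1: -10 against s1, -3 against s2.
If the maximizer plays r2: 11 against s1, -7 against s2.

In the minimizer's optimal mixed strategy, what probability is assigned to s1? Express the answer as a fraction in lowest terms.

4/25

Row minima are -10 and -7, so the maximizer's maximin is -7; column maxima are 11 and -3, so the minimizer's minimax is -3. These differ, so the equilibrium is in mixed strategies.
Let the minimizer play s1 with probability q. The maximizer is indifferent when −10q − 3(1−q) = 11q − 7(1−q), giving q = 4/25.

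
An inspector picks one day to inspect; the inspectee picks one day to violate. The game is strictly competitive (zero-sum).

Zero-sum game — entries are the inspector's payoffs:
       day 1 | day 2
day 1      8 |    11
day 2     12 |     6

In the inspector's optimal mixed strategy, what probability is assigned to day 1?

2/3

Row minima are 8 and 6, so the inspector's maximin is 8; column maxima are 12 and 11, so the inspectee's minimax is 11. These differ, so the equilibrium is in mixed strategies.
Let the inspector play day 1 with probability p. The inspectee is indifferent when 8p + 12(1−p) = 11p + 6(1−p), giving p = 2/3.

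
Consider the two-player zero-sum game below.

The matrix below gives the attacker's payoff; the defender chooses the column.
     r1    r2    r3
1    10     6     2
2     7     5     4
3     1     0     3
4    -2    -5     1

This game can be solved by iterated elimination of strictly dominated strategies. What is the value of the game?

Column r1 is strictly dominated by r2 for the defender (6<10, 5<7, 0<1, -5<-2); eliminate r1.
Row 4 is strictly dominated by row 1 (6>-5, 2>1); eliminate 4.
Row 3 is strictly dominated by row 2 (5>0, 4>3); eliminate 3.
Column r2 is strictly dominated by r3 for the defender (2<6, 4<5); eliminate r2.
Row 1 is strictly dominated by row 2 (4>2); eliminate 1.
Only (2, r3) remains, with payoff 4.

4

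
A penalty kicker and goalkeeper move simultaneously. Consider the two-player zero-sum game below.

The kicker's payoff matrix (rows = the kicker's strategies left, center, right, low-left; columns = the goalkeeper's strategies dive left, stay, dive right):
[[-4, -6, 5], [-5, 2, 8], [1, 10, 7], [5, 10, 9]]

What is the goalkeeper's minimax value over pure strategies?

The worst case (largest entry) in each column is dive left: 5, stay: 10, dive right: 9.
The best (smallest) of these is 5.

5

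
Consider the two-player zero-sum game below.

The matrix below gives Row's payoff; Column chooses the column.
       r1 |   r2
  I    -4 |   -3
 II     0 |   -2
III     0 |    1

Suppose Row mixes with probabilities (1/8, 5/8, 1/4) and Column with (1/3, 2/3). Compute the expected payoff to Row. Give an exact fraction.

-13/12

Against (1/3, 2/3), each row's expected payoff is I: -10/3; II: -4/3; III: 2/3.
Taking the (1/8, 5/8, 1/4)-weighted average: (1/8)·(-10/3) + (5/8)·(-4/3) + (1/4)·(2/3) = -13/12.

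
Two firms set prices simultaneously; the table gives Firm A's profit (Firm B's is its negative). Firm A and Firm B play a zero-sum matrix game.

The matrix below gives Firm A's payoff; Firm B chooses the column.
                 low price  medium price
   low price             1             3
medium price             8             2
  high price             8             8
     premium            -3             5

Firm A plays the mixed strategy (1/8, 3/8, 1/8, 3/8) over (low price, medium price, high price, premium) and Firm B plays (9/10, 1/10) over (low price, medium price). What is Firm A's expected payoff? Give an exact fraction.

31/10

Against (9/10, 1/10), each row's expected payoff is low price: 6/5; medium price: 37/5; high price: 8; premium: -11/5.
Taking the (1/8, 3/8, 1/8, 3/8)-weighted average: (1/8)·(6/5) + (3/8)·(37/5) + (1/8)·(8) + (3/8)·(-11/5) = 31/10.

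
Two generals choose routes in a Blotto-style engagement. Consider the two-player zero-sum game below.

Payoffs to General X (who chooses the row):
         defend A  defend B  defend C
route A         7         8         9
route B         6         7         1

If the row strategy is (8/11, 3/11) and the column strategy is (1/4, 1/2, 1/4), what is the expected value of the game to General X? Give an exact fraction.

29/4

Against (1/4, 1/2, 1/4), each row's expected payoff is route A: 8; route B: 21/4.
Taking the (8/11, 3/11)-weighted average: (8/11)·(8) + (3/11)·(21/4) = 29/4.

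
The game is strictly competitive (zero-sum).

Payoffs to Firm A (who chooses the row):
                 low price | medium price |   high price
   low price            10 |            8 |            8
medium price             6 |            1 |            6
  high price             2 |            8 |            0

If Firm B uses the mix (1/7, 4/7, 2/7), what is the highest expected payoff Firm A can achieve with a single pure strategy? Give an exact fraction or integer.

low price: (10)·(1/7) + (8)·(4/7) + (8)·(2/7) = 58/7.
medium price: (6)·(1/7) + (1)·(4/7) + (6)·(2/7) = 22/7.
high price: (2)·(1/7) + (8)·(4/7) + (0)·(2/7) = 34/7.
The best pure response is low price with expected payoff 58/7.

58/7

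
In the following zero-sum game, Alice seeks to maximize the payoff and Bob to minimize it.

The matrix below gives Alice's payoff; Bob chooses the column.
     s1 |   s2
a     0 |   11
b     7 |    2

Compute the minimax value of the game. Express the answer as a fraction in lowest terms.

Row minima are 0 and 2, so Alice's maximin is 2; column maxima are 7 and 11, so Bob's minimax is 7. These differ, so the equilibrium is in mixed strategies.
Let Alice play a with probability p. Bob is indifferent when 7(1−p) = 11p + 2(1−p), giving p = 5/16.
Let Bob play s1 with probability q. Alice is indifferent when 11(1−q) = 7q + 2(1−q), giving q = 9/16.
The value is 0·(9/16) + (11)·(7/16) = 77/16.

77/16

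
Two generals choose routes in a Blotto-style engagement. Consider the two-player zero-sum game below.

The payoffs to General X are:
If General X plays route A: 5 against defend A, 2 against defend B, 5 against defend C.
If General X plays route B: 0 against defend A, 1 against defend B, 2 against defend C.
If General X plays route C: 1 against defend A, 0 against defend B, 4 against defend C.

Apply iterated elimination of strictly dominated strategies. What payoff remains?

Row route B is strictly dominated by row route A (5>0, 2>1, 5>2); eliminate route B.
Column defend C is strictly dominated by defend B for General Y (2<5, 0<4); eliminate defend C.
Column defend A is strictly dominated by defend B for General Y (2<5, 0<1); eliminate defend A.
Row route C is strictly dominated by row route A (2>0); eliminate route C.
Only (route A, defend B) remains, with payoff 2.

2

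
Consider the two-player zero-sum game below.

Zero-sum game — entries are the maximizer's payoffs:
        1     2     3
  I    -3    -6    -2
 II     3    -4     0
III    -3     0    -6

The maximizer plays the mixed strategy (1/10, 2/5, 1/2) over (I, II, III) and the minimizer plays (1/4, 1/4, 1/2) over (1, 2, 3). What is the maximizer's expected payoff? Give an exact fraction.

-23/10

Against (1/4, 1/4, 1/2), each row's expected payoff is I: -13/4; II: -1/4; III: -15/4.
Taking the (1/10, 2/5, 1/2)-weighted average: (1/10)·(-13/4) + (2/5)·(-1/4) + (1/2)·(-15/4) = -23/10.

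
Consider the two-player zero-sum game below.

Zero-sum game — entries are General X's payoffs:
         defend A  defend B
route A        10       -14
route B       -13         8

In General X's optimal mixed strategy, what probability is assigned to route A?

7/15

Row minima are -14 and -13, so General X's maximin is -13; column maxima are 10 and 8, so General Y's minimax is 8. These differ, so the equilibrium is in mixed strategies.
Let General X play route A with probability p. General Y is indifferent when 10p − 13(1−p) = −14p + 8(1−p), giving p = 7/15.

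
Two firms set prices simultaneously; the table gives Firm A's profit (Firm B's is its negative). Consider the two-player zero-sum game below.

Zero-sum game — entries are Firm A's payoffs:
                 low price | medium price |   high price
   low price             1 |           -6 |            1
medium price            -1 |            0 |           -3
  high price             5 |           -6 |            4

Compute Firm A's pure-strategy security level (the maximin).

-3

The worst-case payoff for each row is low price: -6, medium price: -3, high price: -6.
The best of these is -3.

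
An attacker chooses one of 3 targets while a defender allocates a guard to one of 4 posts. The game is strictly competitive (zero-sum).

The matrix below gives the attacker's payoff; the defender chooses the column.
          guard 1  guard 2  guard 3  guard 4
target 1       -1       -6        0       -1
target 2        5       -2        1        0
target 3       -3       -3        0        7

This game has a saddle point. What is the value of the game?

-2

Row minima: -6, -2, -3 → the attacker's maximin is -2.
Column maxima: 5, -2, 1, 7 → the defender's minimax is -2.
They coincide at (target 2, guard 2), so the value is -2.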